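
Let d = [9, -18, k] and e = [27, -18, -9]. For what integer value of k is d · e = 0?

63

d · e = 9·27 + (-18)·(-18) + k·(-9) = 567 - 9k
Set equal to 0: -9k = -567, so k = 63.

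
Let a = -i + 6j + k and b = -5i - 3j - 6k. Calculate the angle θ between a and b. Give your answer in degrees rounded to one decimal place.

111.6

a · b = (-1)·(-5) + 6·(-3) + 1·(-6) = 5 - 18 - 6 = -19
|a|² = 1 + 36 + 1 = 38,  |a| = √38 ≈ 6.164414
|b|² = 25 + 9 + 36 = 70,  |b| = √70 ≈ 8.366600
cos θ = -19 / (6.164414 · 8.366600) ≈ -0.36839
θ = arccos(-0.36839) ≈ 111.6°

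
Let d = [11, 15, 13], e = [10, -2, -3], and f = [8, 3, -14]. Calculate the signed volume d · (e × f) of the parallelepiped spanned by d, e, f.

2745

e × f:
i: (-2)·(-14) - (-3)·3 = 28 - (-9) = 37
j: (-3)·8 - 10·(-14) = -24 - (-140) = 116
k: 10·3 - (-2)·8 = 30 - (-16) = 46
e × f = (37, 116, 46)
d · (e × f) = 11·37 + 15·116 + 13·46 = 407 + 1740 + 598 = 2745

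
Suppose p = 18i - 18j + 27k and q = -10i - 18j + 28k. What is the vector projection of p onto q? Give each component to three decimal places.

(-7.450, -13.411, 20.861)

p · q = 18·(-10) + (-18)·(-18) + 27·28 = -180 + 324 + 756 = 900
|q|² = 100 + 324 + 784 = 1208
proj_q p = (900/1208) · (-10, -18, 28) ≈ (-7.450, -13.411, 20.861)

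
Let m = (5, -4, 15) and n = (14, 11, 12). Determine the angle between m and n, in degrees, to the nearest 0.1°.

m · n = 5·14 + (-4)·11 + 15·12 = 70 - 44 + 180 = 206
|m|² = 25 + 16 + 225 = 266,  |m| = √266 ≈ 16.309506
|n|² = 196 + 121 + 144 = 461,  |n| = √461 ≈ 21.470911
cos θ = 206 / (16.309506 · 21.470911) ≈ 0.58827
θ = arccos(0.58827) ≈ 54.0°

54.0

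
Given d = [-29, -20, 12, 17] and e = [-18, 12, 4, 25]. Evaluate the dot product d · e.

755

d · e = (-29)·(-18) + (-20)·12 + 12·4 + 17·25 = 522 - 240 + 48 + 425 = 755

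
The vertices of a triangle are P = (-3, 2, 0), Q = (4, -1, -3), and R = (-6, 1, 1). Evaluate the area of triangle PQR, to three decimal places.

PQ = (7, -3, -3),  PR = (-3, -1, 1)
i: (-3)·1 - (-3)·(-1) = -3 - 3 = -6
j: (-3)·(-3) - 7·1 = 9 - 7 = 2
k: 7·(-1) - (-3)·(-3) = -7 - 9 = -16
PQ × PR = (-6, 2, -16)
|PQ × PR| = √296 ≈ 17.2047
area = ½ · 17.2047 ≈ 8.602

8.602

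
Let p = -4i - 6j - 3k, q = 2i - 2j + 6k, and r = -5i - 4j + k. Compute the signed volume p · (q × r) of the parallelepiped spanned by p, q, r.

q × r:
i: (-2)·1 - 6·(-4) = -2 - (-24) = 22
j: 6·(-5) - 2·1 = -30 - 2 = -32
k: 2·(-4) - (-2)·(-5) = -8 - 10 = -18
q × r = (22, -32, -18)
p · (q × r) = (-4)·22 + (-6)·(-32) + (-3)·(-18) = -88 + 192 + 54 = 158

158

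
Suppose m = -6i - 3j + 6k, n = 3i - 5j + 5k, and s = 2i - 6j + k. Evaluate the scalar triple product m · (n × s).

n × s:
i: (-5)·1 - 5·(-6) = -5 - (-30) = 25
j: 5·2 - 3·1 = 10 - 3 = 7
k: 3·(-6) - (-5)·2 = -18 - (-10) = -8
n × s = (25, 7, -8)
m · (n × s) = (-6)·25 + (-3)·7 + 6·(-8) = -150 - 21 - 48 = -219

-219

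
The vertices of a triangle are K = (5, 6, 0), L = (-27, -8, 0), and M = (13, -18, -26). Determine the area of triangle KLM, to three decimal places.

632.282

KL = (-32, -14, 0),  KM = (8, -24, -26)
i: (-14)·(-26) - 0·(-24) = 364 - 0 = 364
j: 0·8 - (-32)·(-26) = 0 - 832 = -832
k: (-32)·(-24) - (-14)·8 = 768 - (-112) = 880
KL × KM = (364, -832, 880)
|KL × KM| = √1599120 ≈ 1264.5632
area = ½ · 1264.5632 ≈ 632.282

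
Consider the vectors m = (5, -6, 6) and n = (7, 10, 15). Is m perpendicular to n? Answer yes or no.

no

m · n = 5·7 + (-6)·10 + 6·15 = 35 - 60 + 90 = 65
Nonzero, so the vectors are not orthogonal.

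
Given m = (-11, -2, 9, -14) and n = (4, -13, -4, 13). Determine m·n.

-236

m · n = (-11)·4 + (-2)·(-13) + 9·(-4) + (-14)·13 = -44 + 26 - 36 - 182 = -236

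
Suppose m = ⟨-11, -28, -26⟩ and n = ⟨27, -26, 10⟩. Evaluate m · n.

m · n = (-11)·27 + (-28)·(-26) + (-26)·10 = -297 + 728 - 260 = 171

171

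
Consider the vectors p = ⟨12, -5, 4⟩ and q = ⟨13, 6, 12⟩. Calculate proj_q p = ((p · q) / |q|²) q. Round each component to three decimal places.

(6.481, 2.991, 5.983)

p · q = 12·13 + (-5)·6 + 4·12 = 156 - 30 + 48 = 174
|q|² = 169 + 36 + 144 = 349
proj_q p = (174/349) · (13, 6, 12) ≈ (6.481, 2.991, 5.983)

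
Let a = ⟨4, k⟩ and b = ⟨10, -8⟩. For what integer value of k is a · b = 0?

5

a · b = 4·10 + k·(-8) = 40 - 8k
Set equal to 0: -8k = -40, so k = 5.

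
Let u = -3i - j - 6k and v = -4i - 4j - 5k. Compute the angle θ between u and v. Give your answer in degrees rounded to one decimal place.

u · v = (-3)·(-4) + (-1)·(-4) + (-6)·(-5) = 12 + 4 + 30 = 46
|u|² = 9 + 1 + 36 = 46,  |u| = √46 ≈ 6.782330
|v|² = 16 + 16 + 25 = 57,  |v| = √57 ≈ 7.549834
cos θ = 46 / (6.782330 · 7.549834) ≈ 0.89834
θ = arccos(0.89834) ≈ 26.1°

26.1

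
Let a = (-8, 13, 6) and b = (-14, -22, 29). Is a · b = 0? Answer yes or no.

a · b = (-8)·(-14) + 13·(-22) + 6·29 = 112 - 286 + 174 = 0
Zero, so the vectors are orthogonal.

yes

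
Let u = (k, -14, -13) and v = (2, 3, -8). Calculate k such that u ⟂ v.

u · v = k·2 + (-14)·3 + (-13)·(-8) = 62 + 2k
Set equal to 0: 2k = -62, so k = -31.

-31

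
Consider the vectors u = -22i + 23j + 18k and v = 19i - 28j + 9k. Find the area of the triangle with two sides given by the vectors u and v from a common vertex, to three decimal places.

455.292

i: 23·9 - 18·(-28) = 207 - (-504) = 711
j: 18·19 - (-22)·9 = 342 - (-198) = 540
k: (-22)·(-28) - 23·19 = 616 - 437 = 179
u × v = (711, 540, 179)
|u × v| = √(711² + 540² + 179²) = √829162 ≈ 910.5833
area = ½ · 910.5833 ≈ 455.292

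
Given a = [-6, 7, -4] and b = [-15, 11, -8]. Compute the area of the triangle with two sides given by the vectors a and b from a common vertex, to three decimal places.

i: 7·(-8) - (-4)·11 = -56 - (-44) = -12
j: (-4)·(-15) - (-6)·(-8) = 60 - 48 = 12
k: (-6)·11 - 7·(-15) = -66 - (-105) = 39
a × b = (-12, 12, 39)
|a × b| = √((-12)² + 12² + 39²) = √1809 ≈ 42.5323
area = ½ · 42.5323 ≈ 21.266

21.266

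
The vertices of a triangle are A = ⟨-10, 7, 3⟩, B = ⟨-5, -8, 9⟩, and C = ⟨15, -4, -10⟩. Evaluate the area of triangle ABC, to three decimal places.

AB = (5, -15, 6),  AC = (25, -11, -13)
i: (-15)·(-13) - 6·(-11) = 195 - (-66) = 261
j: 6·25 - 5·(-13) = 150 - (-65) = 215
k: 5·(-11) - (-15)·25 = -55 - (-375) = 320
AB × AC = (261, 215, 320)
|AB × AC| = √216746 ≈ 465.5599
area = ½ · 465.5599 ≈ 232.780

232.780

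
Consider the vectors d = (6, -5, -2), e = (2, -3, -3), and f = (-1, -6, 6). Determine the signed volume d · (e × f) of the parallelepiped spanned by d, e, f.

e × f:
i: (-3)·6 - (-3)·(-6) = -18 - 18 = -36
j: (-3)·(-1) - 2·6 = 3 - 12 = -9
k: 2·(-6) - (-3)·(-1) = -12 - 3 = -15
e × f = (-36, -9, -15)
d · (e × f) = 6·(-36) + (-5)·(-9) + (-2)·(-15) = -216 + 45 + 30 = -141

-141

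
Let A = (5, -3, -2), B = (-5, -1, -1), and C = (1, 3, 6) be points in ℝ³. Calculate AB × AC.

(10, 76, -52)

AB = (-10, 2, 1)
AC = (-4, 6, 8)
i: 2·8 - 1·6 = 16 - 6 = 10
j: 1·(-4) - (-10)·8 = -4 - (-80) = 76
k: (-10)·6 - 2·(-4) = -60 - (-8) = -52
AB × AC = (10, 76, -52)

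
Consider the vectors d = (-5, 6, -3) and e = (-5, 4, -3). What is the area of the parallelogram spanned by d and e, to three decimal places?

11.662

i: 6·(-3) - (-3)·4 = -18 - (-12) = -6
j: (-3)·(-5) - (-5)·(-3) = 15 - 15 = 0
k: (-5)·4 - 6·(-5) = -20 - (-30) = 10
d × e = (-6, 0, 10)
|d × e| = √((-6)² + 0² + 10²) = √136 ≈ 11.6619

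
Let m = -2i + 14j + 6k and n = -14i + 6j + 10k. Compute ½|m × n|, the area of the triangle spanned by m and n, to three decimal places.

110.417

i: 14·10 - 6·6 = 140 - 36 = 104
j: 6·(-14) - (-2)·10 = -84 - (-20) = -64
k: (-2)·6 - 14·(-14) = -12 - (-196) = 184
m × n = (104, -64, 184)
|m × n| = √(104² + (-64)² + 184²) = √48768 ≈ 220.8348
area = ½ · 220.8348 ≈ 110.417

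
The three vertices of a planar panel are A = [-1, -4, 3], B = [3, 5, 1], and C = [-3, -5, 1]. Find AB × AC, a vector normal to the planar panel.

AB = (4, 9, -2)
AC = (-2, -1, -2)
i: 9·(-2) - (-2)·(-1) = -18 - 2 = -20
j: (-2)·(-2) - 4·(-2) = 4 - (-8) = 12
k: 4·(-1) - 9·(-2) = -4 - (-18) = 14
AB × AC = (-20, 12, 14)

(-20, 12, 14)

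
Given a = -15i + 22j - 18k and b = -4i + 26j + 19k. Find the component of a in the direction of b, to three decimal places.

a · b = (-15)·(-4) + 22·26 + (-18)·19 = 60 + 572 - 342 = 290
|b| = √(16 + 676 + 361) = √1053 ≈ 32.4500
comp_b a = 290 / √1053 ≈ 8.937

8.937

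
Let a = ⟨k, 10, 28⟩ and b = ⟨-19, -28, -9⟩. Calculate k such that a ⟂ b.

-28

a · b = k·(-19) + 10·(-28) + 28·(-9) = -532 - 19k
Set equal to 0: -19k = 532, so k = -28.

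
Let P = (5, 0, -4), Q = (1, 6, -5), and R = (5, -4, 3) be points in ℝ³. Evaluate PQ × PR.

(38, 28, 16)

PQ = (-4, 6, -1)
PR = (0, -4, 7)
i: 6·7 - (-1)·(-4) = 42 - 4 = 38
j: (-1)·0 - (-4)·7 = 0 - (-28) = 28
k: (-4)·(-4) - 6·0 = 16 - 0 = 16
PQ × PR = (38, 28, 16)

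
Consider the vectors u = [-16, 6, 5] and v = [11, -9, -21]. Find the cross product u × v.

(-81, -281, 78)

i: 6·(-21) - 5·(-9) = -126 - (-45) = -81
j: 5·11 - (-16)·(-21) = 55 - 336 = -281
k: (-16)·(-9) - 6·11 = 144 - 66 = 78
u × v = (-81, -281, 78)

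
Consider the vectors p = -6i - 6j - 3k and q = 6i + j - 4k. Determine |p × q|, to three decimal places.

58.249

i: (-6)·(-4) - (-3)·1 = 24 - (-3) = 27
j: (-3)·6 - (-6)·(-4) = -18 - 24 = -42
k: (-6)·1 - (-6)·6 = -6 - (-36) = 30
p × q = (27, -42, 30)
|p × q| = √(27² + (-42)² + 30²) = √3393 ≈ 58.2495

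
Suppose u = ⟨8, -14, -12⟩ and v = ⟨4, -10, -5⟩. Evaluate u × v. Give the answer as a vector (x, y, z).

i: (-14)·(-5) - (-12)·(-10) = 70 - 120 = -50
j: (-12)·4 - 8·(-5) = -48 - (-40) = -8
k: 8·(-10) - (-14)·4 = -80 - (-56) = -24
u × v = (-50, -8, -24)

(-50, -8, -24)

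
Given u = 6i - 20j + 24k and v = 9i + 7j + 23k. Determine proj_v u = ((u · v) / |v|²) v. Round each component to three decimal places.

u · v = 6·9 + (-20)·7 + 24·23 = 54 - 140 + 552 = 466
|v|² = 81 + 49 + 529 = 659
proj_v u = (466/659) · (9, 7, 23) ≈ (6.364, 4.950, 16.264)

(6.364, 4.950, 16.264)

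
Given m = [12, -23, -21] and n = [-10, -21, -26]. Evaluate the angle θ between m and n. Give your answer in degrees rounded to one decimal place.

38.7

m · n = 12·(-10) + (-23)·(-21) + (-21)·(-26) = -120 + 483 + 546 = 909
|m|² = 144 + 529 + 441 = 1114,  |m| = √1114 ≈ 33.376639
|n|² = 100 + 441 + 676 = 1217,  |n| = √1217 ≈ 34.885527
cos θ = 909 / (33.376639 · 34.885527) ≈ 0.78069
θ = arccos(0.78069) ≈ 38.7°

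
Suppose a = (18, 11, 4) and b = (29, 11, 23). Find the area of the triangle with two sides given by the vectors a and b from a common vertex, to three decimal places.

191.785

i: 11·23 - 4·11 = 253 - 44 = 209
j: 4·29 - 18·23 = 116 - 414 = -298
k: 18·11 - 11·29 = 198 - 319 = -121
a × b = (209, -298, -121)
|a × b| = √(209² + (-298)² + (-121)²) = √147126 ≈ 383.5701
area = ½ · 383.5701 ≈ 191.785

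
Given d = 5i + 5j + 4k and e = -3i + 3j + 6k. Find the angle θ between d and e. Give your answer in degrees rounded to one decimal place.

66.3

d · e = 5·(-3) + 5·3 + 4·6 = -15 + 15 + 24 = 24
|d|² = 25 + 25 + 16 = 66,  |d| = √66 ≈ 8.124038
|e|² = 9 + 9 + 36 = 54,  |e| = √54 ≈ 7.348469
cos θ = 24 / (8.124038 · 7.348469) ≈ 0.40202
θ = arccos(0.40202) ≈ 66.3°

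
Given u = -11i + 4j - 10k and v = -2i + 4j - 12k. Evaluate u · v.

158

u · v = (-11)·(-2) + 4·4 + (-10)·(-12) = 22 + 16 + 120 = 158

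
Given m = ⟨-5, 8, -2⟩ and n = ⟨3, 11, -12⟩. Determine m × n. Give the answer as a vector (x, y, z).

(-74, -66, -79)

i: 8·(-12) - (-2)·11 = -96 - (-22) = -74
j: (-2)·3 - (-5)·(-12) = -6 - 60 = -66
k: (-5)·11 - 8·3 = -55 - 24 = -79
m × n = (-74, -66, -79)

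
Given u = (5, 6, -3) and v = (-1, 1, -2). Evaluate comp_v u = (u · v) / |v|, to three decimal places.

u · v = 5·(-1) + 6·1 + (-3)·(-2) = -5 + 6 + 6 = 7
|v| = √(1 + 1 + 4) = √6 ≈ 2.4495
comp_v u = 7 / √6 ≈ 2.858

2.858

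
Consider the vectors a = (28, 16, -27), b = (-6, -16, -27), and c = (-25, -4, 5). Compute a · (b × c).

b × c:
i: (-16)·5 - (-27)·(-4) = -80 - 108 = -188
j: (-27)·(-25) - (-6)·5 = 675 - (-30) = 705
k: (-6)·(-4) - (-16)·(-25) = 24 - 400 = -376
b × c = (-188, 705, -376)
a · (b × c) = 28·(-188) + 16·705 + (-27)·(-376) = -5264 + 11280 + 10152 = 16168

16168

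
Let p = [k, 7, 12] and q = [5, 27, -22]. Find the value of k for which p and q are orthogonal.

15

p · q = k·5 + 7·27 + 12·(-22) = -75 + 5k
Set equal to 0: 5k = 75, so k = 15.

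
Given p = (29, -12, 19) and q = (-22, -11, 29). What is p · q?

45

p · q = 29·(-22) + (-12)·(-11) + 19·29 = -638 + 132 + 551 = 45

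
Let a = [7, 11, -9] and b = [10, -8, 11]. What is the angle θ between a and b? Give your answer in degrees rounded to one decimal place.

a · b = 7·10 + 11·(-8) + (-9)·11 = 70 - 88 - 99 = -117
|a|² = 49 + 121 + 81 = 251,  |a| = √251 ≈ 15.842980
|b|² = 100 + 64 + 121 = 285,  |b| = √285 ≈ 16.881943
cos θ = -117 / (15.842980 · 16.881943) ≈ -0.43745
θ = arccos(-0.43745) ≈ 115.9°

115.9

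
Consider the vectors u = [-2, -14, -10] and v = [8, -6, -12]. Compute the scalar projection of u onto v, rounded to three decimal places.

12.035

u · v = (-2)·8 + (-14)·(-6) + (-10)·(-12) = -16 + 84 + 120 = 188
|v| = √(64 + 36 + 144) = √244 ≈ 15.6205
comp_v u = 188 / √244 ≈ 12.035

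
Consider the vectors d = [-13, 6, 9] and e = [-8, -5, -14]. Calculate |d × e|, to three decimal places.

i: 6·(-14) - 9·(-5) = -84 - (-45) = -39
j: 9·(-8) - (-13)·(-14) = -72 - 182 = -254
k: (-13)·(-5) - 6·(-8) = 65 - (-48) = 113
d × e = (-39, -254, 113)
|d × e| = √((-39)² + (-254)² + 113²) = √78806 ≈ 280.7241

280.724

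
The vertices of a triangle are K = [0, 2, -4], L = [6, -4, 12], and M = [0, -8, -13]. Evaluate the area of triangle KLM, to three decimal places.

KL = (6, -6, 16),  KM = (0, -10, -9)
i: (-6)·(-9) - 16·(-10) = 54 - (-160) = 214
j: 16·0 - 6·(-9) = 0 - (-54) = 54
k: 6·(-10) - (-6)·0 = -60 - 0 = -60
KL × KM = (214, 54, -60)
|KL × KM| = √52312 ≈ 228.7182
area = ½ · 228.7182 ≈ 114.359

114.359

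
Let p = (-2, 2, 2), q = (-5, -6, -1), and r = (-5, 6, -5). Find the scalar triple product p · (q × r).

-232

q × r:
i: (-6)·(-5) - (-1)·6 = 30 - (-6) = 36
j: (-1)·(-5) - (-5)·(-5) = 5 - 25 = -20
k: (-5)·6 - (-6)·(-5) = -30 - 30 = -60
q × r = (36, -20, -60)
p · (q × r) = (-2)·36 + 2·(-20) + 2·(-60) = -72 - 40 - 120 = -232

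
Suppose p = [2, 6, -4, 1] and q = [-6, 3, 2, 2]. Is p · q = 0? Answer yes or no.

yes

p · q = 2·(-6) + 6·3 + (-4)·2 + 1·2 = -12 + 18 - 8 + 2 = 0
Zero, so the vectors are orthogonal.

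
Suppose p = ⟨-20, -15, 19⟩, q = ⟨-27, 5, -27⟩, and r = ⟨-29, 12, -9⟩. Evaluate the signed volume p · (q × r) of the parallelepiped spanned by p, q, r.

q × r:
i: 5·(-9) - (-27)·12 = -45 - (-324) = 279
j: (-27)·(-29) - (-27)·(-9) = 783 - 243 = 540
k: (-27)·12 - 5·(-29) = -324 - (-145) = -179
q × r = (279, 540, -179)
p · (q × r) = (-20)·279 + (-15)·540 + 19·(-179) = -5580 - 8100 - 3401 = -17081

-17081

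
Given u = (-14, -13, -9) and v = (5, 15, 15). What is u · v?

-400

u · v = (-14)·5 + (-13)·15 + (-9)·15 = -70 - 195 - 135 = -400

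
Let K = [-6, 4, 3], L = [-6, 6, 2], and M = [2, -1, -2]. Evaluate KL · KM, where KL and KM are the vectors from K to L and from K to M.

-5

KL = L − K = (0, 2, -1)
KM = M − K = (8, -5, -5)
KL · KM = 0·8 + 2·(-5) + (-1)·(-5) = 0 - 10 + 5 = -5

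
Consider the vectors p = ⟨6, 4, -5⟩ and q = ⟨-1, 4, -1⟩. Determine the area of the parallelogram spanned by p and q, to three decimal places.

i: 4·(-1) - (-5)·4 = -4 - (-20) = 16
j: (-5)·(-1) - 6·(-1) = 5 - (-6) = 11
k: 6·4 - 4·(-1) = 24 - (-4) = 28
p × q = (16, 11, 28)
|p × q| = √(16² + 11² + 28²) = √1161 ≈ 34.0735

34.073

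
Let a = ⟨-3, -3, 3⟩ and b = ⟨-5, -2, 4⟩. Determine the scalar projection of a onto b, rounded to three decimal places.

a · b = (-3)·(-5) + (-3)·(-2) + 3·4 = 15 + 6 + 12 = 33
|b| = √(25 + 4 + 16) = √45 ≈ 6.7082
comp_b a = 33 / √45 ≈ 4.919

4.919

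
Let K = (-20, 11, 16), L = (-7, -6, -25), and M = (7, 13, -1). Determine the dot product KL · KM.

KL = L − K = (13, -17, -41)
KM = M − K = (27, 2, -17)
KL · KM = 13·27 + (-17)·2 + (-41)·(-17) = 351 - 34 + 697 = 1014

1014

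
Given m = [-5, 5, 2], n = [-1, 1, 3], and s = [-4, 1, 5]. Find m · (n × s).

n × s:
i: 1·5 - 3·1 = 5 - 3 = 2
j: 3·(-4) - (-1)·5 = -12 - (-5) = -7
k: (-1)·1 - 1·(-4) = -1 - (-4) = 3
n × s = (2, -7, 3)
m · (n × s) = (-5)·2 + 5·(-7) + 2·3 = -10 - 35 + 6 = -39

-39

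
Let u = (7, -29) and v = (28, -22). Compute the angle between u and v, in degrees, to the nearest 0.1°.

38.3

u · v = 7·28 + (-29)·(-22) = 196 + 638 = 834
|u|² = 49 + 841 = 890,  |u| = √890 ≈ 29.832868
|v|² = 784 + 484 = 1268,  |v| = √1268 ≈ 35.608988
cos θ = 834 / (29.832868 · 35.608988) ≈ 0.78508
θ = arccos(0.78508) ≈ 38.3°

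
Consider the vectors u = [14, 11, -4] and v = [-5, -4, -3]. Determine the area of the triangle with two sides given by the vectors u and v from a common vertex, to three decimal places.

i: 11·(-3) - (-4)·(-4) = -33 - 16 = -49
j: (-4)·(-5) - 14·(-3) = 20 - (-42) = 62
k: 14·(-4) - 11·(-5) = -56 - (-55) = -1
u × v = (-49, 62, -1)
|u × v| = √((-49)² + 62² + (-1)²) = √6246 ≈ 79.0316
area = ½ · 79.0316 ≈ 39.516

39.516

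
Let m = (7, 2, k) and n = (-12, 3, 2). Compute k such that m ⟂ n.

m · n = 7·(-12) + 2·3 + k·2 = -78 + 2k
Set equal to 0: 2k = 78, so k = 39.

39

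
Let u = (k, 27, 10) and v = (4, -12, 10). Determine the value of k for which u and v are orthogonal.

56

u · v = k·4 + 27·(-12) + 10·10 = -224 + 4k
Set equal to 0: 4k = 224, so k = 56.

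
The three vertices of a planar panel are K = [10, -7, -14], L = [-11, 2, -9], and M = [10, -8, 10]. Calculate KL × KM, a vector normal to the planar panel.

KL = (-21, 9, 5)
KM = (0, -1, 24)
i: 9·24 - 5·(-1) = 216 - (-5) = 221
j: 5·0 - (-21)·24 = 0 - (-504) = 504
k: (-21)·(-1) - 9·0 = 21 - 0 = 21
KL × KM = (221, 504, 21)

(221, 504, 21)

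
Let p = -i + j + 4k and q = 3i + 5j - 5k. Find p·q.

-18

p · q = (-1)·3 + 1·5 + 4·(-5) = -3 + 5 - 20 = -18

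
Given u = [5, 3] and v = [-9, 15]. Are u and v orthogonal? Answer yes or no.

u · v = 5·(-9) + 3·15 = -45 + 45 = 0
Zero, so the vectors are orthogonal.

yes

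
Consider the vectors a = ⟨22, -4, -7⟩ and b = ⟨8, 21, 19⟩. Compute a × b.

(71, -474, 494)

i: (-4)·19 - (-7)·21 = -76 - (-147) = 71
j: (-7)·8 - 22·19 = -56 - 418 = -474
k: 22·21 - (-4)·8 = 462 - (-32) = 494
a × b = (71, -474, 494)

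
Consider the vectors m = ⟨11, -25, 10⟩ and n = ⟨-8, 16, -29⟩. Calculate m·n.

-778

m · n = 11·(-8) + (-25)·16 + 10·(-29) = -88 - 400 - 290 = -778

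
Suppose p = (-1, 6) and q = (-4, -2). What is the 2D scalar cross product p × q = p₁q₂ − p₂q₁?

(-1)·(-2) - 6·(-4) = 2 - (-24) = 26

26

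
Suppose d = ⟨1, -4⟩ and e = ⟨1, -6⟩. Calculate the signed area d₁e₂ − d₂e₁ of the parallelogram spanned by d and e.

1·(-6) - (-4)·1 = -6 - (-4) = -2

-2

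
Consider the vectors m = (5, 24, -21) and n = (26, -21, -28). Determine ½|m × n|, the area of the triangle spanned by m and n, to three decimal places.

695.530

i: 24·(-28) - (-21)·(-21) = -672 - 441 = -1113
j: (-21)·26 - 5·(-28) = -546 - (-140) = -406
k: 5·(-21) - 24·26 = -105 - 624 = -729
m × n = (-1113, -406, -729)
|m × n| = √((-1113)² + (-406)² + (-729)²) = √1935046 ≈ 1391.0593
area = ½ · 1391.0593 ≈ 695.530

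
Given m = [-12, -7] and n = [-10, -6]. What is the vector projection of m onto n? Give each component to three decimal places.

(-11.912, -7.147)

m · n = (-12)·(-10) + (-7)·(-6) = 120 + 42 = 162
|n|² = 100 + 36 = 136
proj_n m = (162/136) · (-10, -6) ≈ (-11.912, -7.147)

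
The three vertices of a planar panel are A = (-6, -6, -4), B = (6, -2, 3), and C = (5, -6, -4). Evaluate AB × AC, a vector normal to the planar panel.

(0, 77, -44)

AB = (12, 4, 7)
AC = (11, 0, 0)
i: 4·0 - 7·0 = 0 - 0 = 0
j: 7·11 - 12·0 = 77 - 0 = 77
k: 12·0 - 4·11 = 0 - 44 = -44
AB × AC = (0, 77, -44)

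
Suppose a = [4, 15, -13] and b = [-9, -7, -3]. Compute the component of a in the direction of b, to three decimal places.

a · b = 4·(-9) + 15·(-7) + (-13)·(-3) = -36 - 105 + 39 = -102
|b| = √(81 + 49 + 9) = √139 ≈ 11.7898
comp_b a = -102 / √139 ≈ -8.652

-8.652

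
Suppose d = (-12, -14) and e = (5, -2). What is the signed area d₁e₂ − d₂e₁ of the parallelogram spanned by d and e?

94

(-12)·(-2) - (-14)·5 = 24 - (-70) = 94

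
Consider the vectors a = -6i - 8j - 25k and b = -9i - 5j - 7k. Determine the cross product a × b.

i: (-8)·(-7) - (-25)·(-5) = 56 - 125 = -69
j: (-25)·(-9) - (-6)·(-7) = 225 - 42 = 183
k: (-6)·(-5) - (-8)·(-9) = 30 - 72 = -42
a × b = (-69, 183, -42)

(-69, 183, -42)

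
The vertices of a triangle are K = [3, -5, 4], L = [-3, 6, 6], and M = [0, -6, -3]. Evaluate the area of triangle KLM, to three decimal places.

48.606

KL = (-6, 11, 2),  KM = (-3, -1, -7)
i: 11·(-7) - 2·(-1) = -77 - (-2) = -75
j: 2·(-3) - (-6)·(-7) = -6 - 42 = -48
k: (-6)·(-1) - 11·(-3) = 6 - (-33) = 39
KL × KM = (-75, -48, 39)
|KL × KM| = √9450 ≈ 97.2111
area = ½ · 97.2111 ≈ 48.606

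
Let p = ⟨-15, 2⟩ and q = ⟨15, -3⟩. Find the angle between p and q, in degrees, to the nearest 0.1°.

p · q = (-15)·15 + 2·(-3) = -225 - 6 = -231
|p|² = 225 + 4 = 229,  |p| = √229 ≈ 15.132746
|q|² = 225 + 9 = 234,  |q| = √234 ≈ 15.297059
cos θ = -231 / (15.132746 · 15.297059) ≈ -0.99790
θ = arccos(-0.99790) ≈ 176.3°

176.3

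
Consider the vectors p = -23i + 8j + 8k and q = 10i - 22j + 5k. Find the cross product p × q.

(216, 195, 426)

i: 8·5 - 8·(-22) = 40 - (-176) = 216
j: 8·10 - (-23)·5 = 80 - (-115) = 195
k: (-23)·(-22) - 8·10 = 506 - 80 = 426
p × q = (216, 195, 426)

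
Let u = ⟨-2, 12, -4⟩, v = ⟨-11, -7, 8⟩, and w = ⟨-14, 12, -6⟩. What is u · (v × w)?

-1108

v × w:
i: (-7)·(-6) - 8·12 = 42 - 96 = -54
j: 8·(-14) - (-11)·(-6) = -112 - 66 = -178
k: (-11)·12 - (-7)·(-14) = -132 - 98 = -230
v × w = (-54, -178, -230)
u · (v × w) = (-2)·(-54) + 12·(-178) + (-4)·(-230) = 108 - 2136 + 920 = -1108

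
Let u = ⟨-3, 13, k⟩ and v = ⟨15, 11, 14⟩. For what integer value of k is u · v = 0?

u · v = (-3)·15 + 13·11 + k·14 = 98 + 14k
Set equal to 0: 14k = -98, so k = -7.

-7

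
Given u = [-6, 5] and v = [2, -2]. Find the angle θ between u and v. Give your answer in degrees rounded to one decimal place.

174.8

u · v = (-6)·2 + 5·(-2) = -12 - 10 = -22
|u|² = 36 + 25 = 61,  |u| = √61 ≈ 7.810250
|v|² = 4 + 4 = 8,  |v| = √8 ≈ 2.828427
cos θ = -22 / (7.810250 · 2.828427) ≈ -0.99589
θ = arccos(-0.99589) ≈ 174.8°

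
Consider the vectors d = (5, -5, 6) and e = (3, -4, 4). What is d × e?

i: (-5)·4 - 6·(-4) = -20 - (-24) = 4
j: 6·3 - 5·4 = 18 - 20 = -2
k: 5·(-4) - (-5)·3 = -20 - (-15) = -5
d × e = (4, -2, -5)

(4, -2, -5)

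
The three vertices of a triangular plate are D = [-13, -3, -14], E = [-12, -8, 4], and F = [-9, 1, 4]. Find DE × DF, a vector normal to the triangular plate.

(-162, 54, 24)

DE = (1, -5, 18)
DF = (4, 4, 18)
i: (-5)·18 - 18·4 = -90 - 72 = -162
j: 18·4 - 1·18 = 72 - 18 = 54
k: 1·4 - (-5)·4 = 4 - (-20) = 24
DE × DF = (-162, 54, 24)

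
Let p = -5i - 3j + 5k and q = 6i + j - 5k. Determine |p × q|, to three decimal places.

17.146

i: (-3)·(-5) - 5·1 = 15 - 5 = 10
j: 5·6 - (-5)·(-5) = 30 - 25 = 5
k: (-5)·1 - (-3)·6 = -5 - (-18) = 13
p × q = (10, 5, 13)
|p × q| = √(10² + 5² + 13²) = √294 ≈ 17.1464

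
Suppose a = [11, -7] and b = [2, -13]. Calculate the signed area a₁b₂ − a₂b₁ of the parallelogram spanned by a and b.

-129

11·(-13) - (-7)·2 = -143 - (-14) = -129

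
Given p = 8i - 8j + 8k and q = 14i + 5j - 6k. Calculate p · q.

24

p · q = 8·14 + (-8)·5 + 8·(-6) = 112 - 40 - 48 = 24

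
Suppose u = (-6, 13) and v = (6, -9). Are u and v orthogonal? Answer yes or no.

u · v = (-6)·6 + 13·(-9) = -36 - 117 = -153
Nonzero, so the vectors are not orthogonal.

no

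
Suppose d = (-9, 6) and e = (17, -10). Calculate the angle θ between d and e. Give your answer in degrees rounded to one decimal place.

d · e = (-9)·17 + 6·(-10) = -153 - 60 = -213
|d|² = 81 + 36 = 117,  |d| = √117 ≈ 10.816654
|e|² = 289 + 100 = 389,  |e| = √389 ≈ 19.723083
cos θ = -213 / (10.816654 · 19.723083) ≈ -0.99842
θ = arccos(-0.99842) ≈ 176.8°

176.8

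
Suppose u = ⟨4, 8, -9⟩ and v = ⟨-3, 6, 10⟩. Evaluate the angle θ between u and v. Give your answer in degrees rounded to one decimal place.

110.7

u · v = 4·(-3) + 8·6 + (-9)·10 = -12 + 48 - 90 = -54
|u|² = 16 + 64 + 81 = 161,  |u| = √161 ≈ 12.688578
|v|² = 9 + 36 + 100 = 145,  |v| = √145 ≈ 12.041595
cos θ = -54 / (12.688578 · 12.041595) ≈ -0.35342
θ = arccos(-0.35342) ≈ 110.7°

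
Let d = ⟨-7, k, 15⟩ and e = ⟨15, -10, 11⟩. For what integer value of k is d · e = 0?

d · e = (-7)·15 + k·(-10) + 15·11 = 60 - 10k
Set equal to 0: -10k = -60, so k = 6.

6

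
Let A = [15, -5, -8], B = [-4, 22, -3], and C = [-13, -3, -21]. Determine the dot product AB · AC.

AB = B − A = (-19, 27, 5)
AC = C − A = (-28, 2, -13)
AB · AC = (-19)·(-28) + 27·2 + 5·(-13) = 532 + 54 - 65 = 521

521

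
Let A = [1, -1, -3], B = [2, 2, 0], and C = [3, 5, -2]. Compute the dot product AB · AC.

AB = B − A = (1, 3, 3)
AC = C − A = (2, 6, 1)
AB · AC = 1·2 + 3·6 + 3·1 = 2 + 18 + 3 = 23

23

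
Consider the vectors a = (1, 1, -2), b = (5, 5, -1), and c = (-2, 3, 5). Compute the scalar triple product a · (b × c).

-45

b × c:
i: 5·5 - (-1)·3 = 25 - (-3) = 28
j: (-1)·(-2) - 5·5 = 2 - 25 = -23
k: 5·3 - 5·(-2) = 15 - (-10) = 25
b × c = (28, -23, 25)
a · (b × c) = 1·28 + 1·(-23) + (-2)·25 = 28 - 23 - 50 = -45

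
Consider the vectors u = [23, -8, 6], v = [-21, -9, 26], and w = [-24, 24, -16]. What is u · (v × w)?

v × w:
i: (-9)·(-16) - 26·24 = 144 - 624 = -480
j: 26·(-24) - (-21)·(-16) = -624 - 336 = -960
k: (-21)·24 - (-9)·(-24) = -504 - 216 = -720
v × w = (-480, -960, -720)
u · (v × w) = 23·(-480) + (-8)·(-960) + 6·(-720) = -11040 + 7680 - 4320 = -7680

-7680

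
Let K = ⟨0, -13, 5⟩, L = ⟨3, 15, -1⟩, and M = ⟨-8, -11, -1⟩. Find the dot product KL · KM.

68

KL = L − K = (3, 28, -6)
KM = M − K = (-8, 2, -6)
KL · KM = 3·(-8) + 28·2 + (-6)·(-6) = -24 + 56 + 36 = 68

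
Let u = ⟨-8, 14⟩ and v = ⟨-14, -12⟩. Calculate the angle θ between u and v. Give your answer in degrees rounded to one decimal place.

u · v = (-8)·(-14) + 14·(-12) = 112 - 168 = -56
|u|² = 64 + 196 = 260,  |u| = √260 ≈ 16.124515
|v|² = 196 + 144 = 340,  |v| = √340 ≈ 18.439089
cos θ = -56 / (16.124515 · 18.439089) ≈ -0.18835
θ = arccos(-0.18835) ≈ 100.9°

100.9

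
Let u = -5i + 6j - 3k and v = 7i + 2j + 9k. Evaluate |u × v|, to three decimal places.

i: 6·9 - (-3)·2 = 54 - (-6) = 60
j: (-3)·7 - (-5)·9 = -21 - (-45) = 24
k: (-5)·2 - 6·7 = -10 - 42 = -52
u × v = (60, 24, -52)
|u × v| = √(60² + 24² + (-52)²) = √6880 ≈ 82.9458

82.946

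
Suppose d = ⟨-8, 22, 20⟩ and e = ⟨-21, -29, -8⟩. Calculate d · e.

-630

d · e = (-8)·(-21) + 22·(-29) + 20·(-8) = 168 - 638 - 160 = -630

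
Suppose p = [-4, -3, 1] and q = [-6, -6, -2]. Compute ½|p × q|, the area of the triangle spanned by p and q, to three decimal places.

i: (-3)·(-2) - 1·(-6) = 6 - (-6) = 12
j: 1·(-6) - (-4)·(-2) = -6 - 8 = -14
k: (-4)·(-6) - (-3)·(-6) = 24 - 18 = 6
p × q = (12, -14, 6)
|p × q| = √(12² + (-14)² + 6²) = √376 ≈ 19.3907
area = ½ · 19.3907 ≈ 9.695

9.695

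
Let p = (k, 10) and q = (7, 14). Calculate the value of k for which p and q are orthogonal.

-20

p · q = k·7 + 10·14 = 140 + 7k
Set equal to 0: 7k = -140, so k = -20.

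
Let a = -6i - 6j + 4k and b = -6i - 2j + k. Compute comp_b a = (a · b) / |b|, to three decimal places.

8.121

a · b = (-6)·(-6) + (-6)·(-2) + 4·1 = 36 + 12 + 4 = 52
|b| = √(36 + 4 + 1) = √41 ≈ 6.4031
comp_b a = 52 / √41 ≈ 8.121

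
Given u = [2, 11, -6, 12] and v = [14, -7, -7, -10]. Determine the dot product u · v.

u · v = 2·14 + 11·(-7) + (-6)·(-7) + 12·(-10) = 28 - 77 + 42 - 120 = -127

-127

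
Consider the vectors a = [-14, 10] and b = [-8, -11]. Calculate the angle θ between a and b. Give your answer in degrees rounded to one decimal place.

89.5

a · b = (-14)·(-8) + 10·(-11) = 112 - 110 = 2
|a|² = 196 + 100 = 296,  |a| = √296 ≈ 17.204651
|b|² = 64 + 121 = 185,  |b| = √185 ≈ 13.601471
cos θ = 2 / (17.204651 · 13.601471) ≈ 0.00855
θ = arccos(0.00855) ≈ 89.5°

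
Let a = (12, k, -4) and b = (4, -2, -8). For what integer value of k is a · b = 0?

40

a · b = 12·4 + k·(-2) + (-4)·(-8) = 80 - 2k
Set equal to 0: -2k = -80, so k = 40.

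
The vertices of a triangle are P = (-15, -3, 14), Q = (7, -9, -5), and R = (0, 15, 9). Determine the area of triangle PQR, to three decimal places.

PQ = (22, -6, -19),  PR = (15, 18, -5)
i: (-6)·(-5) - (-19)·18 = 30 - (-342) = 372
j: (-19)·15 - 22·(-5) = -285 - (-110) = -175
k: 22·18 - (-6)·15 = 396 - (-90) = 486
PQ × PR = (372, -175, 486)
|PQ × PR| = √405205 ≈ 636.5571
area = ½ · 636.5571 ≈ 318.279

318.279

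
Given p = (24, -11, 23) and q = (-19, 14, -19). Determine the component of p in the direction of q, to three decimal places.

p · q = 24·(-19) + (-11)·14 + 23·(-19) = -456 - 154 - 437 = -1047
|q| = √(361 + 196 + 361) = √918 ≈ 30.2985
comp_q p = -1047 / √918 ≈ -34.556

-34.556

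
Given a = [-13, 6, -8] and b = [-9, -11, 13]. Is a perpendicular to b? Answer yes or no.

no

a · b = (-13)·(-9) + 6·(-11) + (-8)·13 = 117 - 66 - 104 = -53
Nonzero, so the vectors are not orthogonal.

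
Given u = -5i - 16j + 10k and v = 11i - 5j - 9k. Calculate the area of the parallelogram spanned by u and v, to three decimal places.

286.814

i: (-16)·(-9) - 10·(-5) = 144 - (-50) = 194
j: 10·11 - (-5)·(-9) = 110 - 45 = 65
k: (-5)·(-5) - (-16)·11 = 25 - (-176) = 201
u × v = (194, 65, 201)
|u × v| = √(194² + 65² + 201²) = √82262 ≈ 286.8135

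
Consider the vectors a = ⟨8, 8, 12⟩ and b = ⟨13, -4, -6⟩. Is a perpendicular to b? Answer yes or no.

yes

a · b = 8·13 + 8·(-4) + 12·(-6) = 104 - 32 - 72 = 0
Zero, so the vectors are orthogonal.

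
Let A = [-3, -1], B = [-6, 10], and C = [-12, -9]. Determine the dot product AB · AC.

AB = B − A = (-3, 11)
AC = C − A = (-9, -8)
AB · AC = (-3)·(-9) + 11·(-8) = 27 - 88 = -61

-61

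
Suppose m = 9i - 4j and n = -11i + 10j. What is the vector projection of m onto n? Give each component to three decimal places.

m · n = 9·(-11) + (-4)·10 = -99 - 40 = -139
|n|² = 121 + 100 = 221
proj_n m = (-139/221) · (-11, 10) ≈ (6.919, -6.290)

(6.919, -6.290)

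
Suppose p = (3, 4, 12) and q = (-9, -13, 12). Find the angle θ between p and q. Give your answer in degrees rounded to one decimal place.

p · q = 3·(-9) + 4·(-13) + 12·12 = -27 - 52 + 144 = 65
|p|² = 9 + 16 + 144 = 169,  |p| = √169 ≈ 13.000000
|q|² = 81 + 169 + 144 = 394,  |q| = √394 ≈ 19.849433
cos θ = 65 / (13.000000 · 19.849433) ≈ 0.25190
θ = arccos(0.25190) ≈ 75.4°

75.4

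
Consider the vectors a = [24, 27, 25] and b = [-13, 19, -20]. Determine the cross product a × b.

i: 27·(-20) - 25·19 = -540 - 475 = -1015
j: 25·(-13) - 24·(-20) = -325 - (-480) = 155
k: 24·19 - 27·(-13) = 456 - (-351) = 807
a × b = (-1015, 155, 807)

(-1015, 155, 807)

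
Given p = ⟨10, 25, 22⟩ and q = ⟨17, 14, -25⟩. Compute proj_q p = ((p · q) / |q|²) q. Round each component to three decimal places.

(-0.459, -0.378, 0.676)

p · q = 10·17 + 25·14 + 22·(-25) = 170 + 350 - 550 = -30
|q|² = 289 + 196 + 625 = 1110
proj_q p = (-30/1110) · (17, 14, -25) ≈ (-0.459, -0.378, 0.676)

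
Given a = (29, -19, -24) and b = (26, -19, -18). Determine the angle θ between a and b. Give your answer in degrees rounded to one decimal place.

a · b = 29·26 + (-19)·(-19) + (-24)·(-18) = 754 + 361 + 432 = 1547
|a|² = 841 + 361 + 576 = 1778,  |a| = √1778 ≈ 42.166337
|b|² = 676 + 361 + 324 = 1361,  |b| = √1361 ≈ 36.891733
cos θ = 1547 / (42.166337 · 36.891733) ≈ 0.99448
θ = arccos(0.99448) ≈ 6.0°

6.0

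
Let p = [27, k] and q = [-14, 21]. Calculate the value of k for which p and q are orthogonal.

p · q = 27·(-14) + k·21 = -378 + 21k
Set equal to 0: 21k = 378, so k = 18.

18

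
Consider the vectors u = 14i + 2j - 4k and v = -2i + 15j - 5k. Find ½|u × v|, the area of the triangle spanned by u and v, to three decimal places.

116.598

i: 2·(-5) - (-4)·15 = -10 - (-60) = 50
j: (-4)·(-2) - 14·(-5) = 8 - (-70) = 78
k: 14·15 - 2·(-2) = 210 - (-4) = 214
u × v = (50, 78, 214)
|u × v| = √(50² + 78² + 214²) = √54380 ≈ 233.1952
area = ½ · 233.1952 ≈ 116.598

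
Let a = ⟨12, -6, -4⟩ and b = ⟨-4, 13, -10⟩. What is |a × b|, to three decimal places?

220.145

i: (-6)·(-10) - (-4)·13 = 60 - (-52) = 112
j: (-4)·(-4) - 12·(-10) = 16 - (-120) = 136
k: 12·13 - (-6)·(-4) = 156 - 24 = 132
a × b = (112, 136, 132)
|a × b| = √(112² + 136² + 132²) = √48464 ≈ 220.1454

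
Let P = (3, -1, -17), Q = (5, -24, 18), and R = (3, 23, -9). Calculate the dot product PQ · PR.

PQ = Q − P = (2, -23, 35)
PR = R − P = (0, 24, 8)
PQ · PR = 2·0 + (-23)·24 + 35·8 = 0 - 552 + 280 = -272

-272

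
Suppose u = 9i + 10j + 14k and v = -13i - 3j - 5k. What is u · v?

-217

u · v = 9·(-13) + 10·(-3) + 14·(-5) = -117 - 30 - 70 = -217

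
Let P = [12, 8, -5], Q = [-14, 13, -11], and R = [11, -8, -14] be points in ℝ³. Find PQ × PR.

PQ = (-26, 5, -6)
PR = (-1, -16, -9)
i: 5·(-9) - (-6)·(-16) = -45 - 96 = -141
j: (-6)·(-1) - (-26)·(-9) = 6 - 234 = -228
k: (-26)·(-16) - 5·(-1) = 416 - (-5) = 421
PQ × PR = (-141, -228, 421)

(-141, -228, 421)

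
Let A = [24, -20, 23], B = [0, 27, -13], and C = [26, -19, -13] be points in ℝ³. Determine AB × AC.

AB = (-24, 47, -36)
AC = (2, 1, -36)
i: 47·(-36) - (-36)·1 = -1692 - (-36) = -1656
j: (-36)·2 - (-24)·(-36) = -72 - 864 = -936
k: (-24)·1 - 47·2 = -24 - 94 = -118
AB × AC = (-1656, -936, -118)

(-1656, -936, -118)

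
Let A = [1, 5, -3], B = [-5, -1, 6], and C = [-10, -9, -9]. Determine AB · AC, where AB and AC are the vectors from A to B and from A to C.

AB = B − A = (-6, -6, 9)
AC = C − A = (-11, -14, -6)
AB · AC = (-6)·(-11) + (-6)·(-14) + 9·(-6) = 66 + 84 - 54 = 96

96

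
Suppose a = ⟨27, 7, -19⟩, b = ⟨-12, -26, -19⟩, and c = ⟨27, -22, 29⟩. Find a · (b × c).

b × c:
i: (-26)·29 - (-19)·(-22) = -754 - 418 = -1172
j: (-19)·27 - (-12)·29 = -513 - (-348) = -165
k: (-12)·(-22) - (-26)·27 = 264 - (-702) = 966
b × c = (-1172, -165, 966)
a · (b × c) = 27·(-1172) + 7·(-165) + (-19)·966 = -31644 - 1155 - 18354 = -51153

-51153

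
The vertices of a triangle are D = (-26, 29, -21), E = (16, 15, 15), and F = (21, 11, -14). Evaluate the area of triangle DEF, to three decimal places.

DE = (42, -14, 36),  DF = (47, -18, 7)
i: (-14)·7 - 36·(-18) = -98 - (-648) = 550
j: 36·47 - 42·7 = 1692 - 294 = 1398
k: 42·(-18) - (-14)·47 = -756 - (-658) = -98
DE × DF = (550, 1398, -98)
|DE × DF| = √2266508 ≈ 1505.4926
area = ½ · 1505.4926 ≈ 752.746

752.746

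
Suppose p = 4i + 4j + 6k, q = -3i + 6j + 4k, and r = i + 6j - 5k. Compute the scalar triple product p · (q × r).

q × r:
i: 6·(-5) - 4·6 = -30 - 24 = -54
j: 4·1 - (-3)·(-5) = 4 - 15 = -11
k: (-3)·6 - 6·1 = -18 - 6 = -24
q × r = (-54, -11, -24)
p · (q × r) = 4·(-54) + 4·(-11) + 6·(-24) = -216 - 44 - 144 = -404

-404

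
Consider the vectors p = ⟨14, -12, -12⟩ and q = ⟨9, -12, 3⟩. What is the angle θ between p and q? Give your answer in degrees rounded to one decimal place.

45.9

p · q = 14·9 + (-12)·(-12) + (-12)·3 = 126 + 144 - 36 = 234
|p|² = 196 + 144 + 144 = 484,  |p| = √484 ≈ 22.000000
|q|² = 81 + 144 + 9 = 234,  |q| = √234 ≈ 15.297059
cos θ = 234 / (22.000000 · 15.297059) ≈ 0.69532
θ = arccos(0.69532) ≈ 45.9°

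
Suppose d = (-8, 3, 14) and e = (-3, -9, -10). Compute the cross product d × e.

(96, -122, 81)

i: 3·(-10) - 14·(-9) = -30 - (-126) = 96
j: 14·(-3) - (-8)·(-10) = -42 - 80 = -122
k: (-8)·(-9) - 3·(-3) = 72 - (-9) = 81
d × e = (96, -122, 81)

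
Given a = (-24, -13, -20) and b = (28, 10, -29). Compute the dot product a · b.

a · b = (-24)·28 + (-13)·10 + (-20)·(-29) = -672 - 130 + 580 = -222

-222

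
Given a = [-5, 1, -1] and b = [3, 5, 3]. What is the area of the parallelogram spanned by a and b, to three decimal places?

31.496

i: 1·3 - (-1)·5 = 3 - (-5) = 8
j: (-1)·3 - (-5)·3 = -3 - (-15) = 12
k: (-5)·5 - 1·3 = -25 - 3 = -28
a × b = (8, 12, -28)
|a × b| = √(8² + 12² + (-28)²) = √992 ≈ 31.4960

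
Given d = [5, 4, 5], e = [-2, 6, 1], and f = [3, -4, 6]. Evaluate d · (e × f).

e × f:
i: 6·6 - 1·(-4) = 36 - (-4) = 40
j: 1·3 - (-2)·6 = 3 - (-12) = 15
k: (-2)·(-4) - 6·3 = 8 - 18 = -10
e × f = (40, 15, -10)
d · (e × f) = 5·40 + 4·15 + 5·(-10) = 200 + 60 - 50 = 210

210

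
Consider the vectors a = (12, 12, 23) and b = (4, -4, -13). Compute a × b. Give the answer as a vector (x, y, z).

i: 12·(-13) - 23·(-4) = -156 - (-92) = -64
j: 23·4 - 12·(-13) = 92 - (-156) = 248
k: 12·(-4) - 12·4 = -48 - 48 = -96
a × b = (-64, 248, -96)

(-64, 248, -96)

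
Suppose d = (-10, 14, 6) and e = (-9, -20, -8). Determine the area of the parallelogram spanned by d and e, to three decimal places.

i: 14·(-8) - 6·(-20) = -112 - (-120) = 8
j: 6·(-9) - (-10)·(-8) = -54 - 80 = -134
k: (-10)·(-20) - 14·(-9) = 200 - (-126) = 326
d × e = (8, -134, 326)
|d × e| = √(8² + (-134)² + 326²) = √124296 ≈ 352.5564

352.556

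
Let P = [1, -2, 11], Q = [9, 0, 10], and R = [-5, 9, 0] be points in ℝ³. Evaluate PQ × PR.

(-11, 94, 100)

PQ = (8, 2, -1)
PR = (-6, 11, -11)
i: 2·(-11) - (-1)·11 = -22 - (-11) = -11
j: (-1)·(-6) - 8·(-11) = 6 - (-88) = 94
k: 8·11 - 2·(-6) = 88 - (-12) = 100
PQ × PR = (-11, 94, 100)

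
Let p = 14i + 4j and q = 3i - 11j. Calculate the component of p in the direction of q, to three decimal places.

-0.175

p · q = 14·3 + 4·(-11) = 42 - 44 = -2
|q| = √(9 + 121) = √130 ≈ 11.4018
comp_q p = -2 / √130 ≈ -0.175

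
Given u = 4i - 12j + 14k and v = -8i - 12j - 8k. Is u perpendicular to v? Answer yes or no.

yes

u · v = 4·(-8) + (-12)·(-12) + 14·(-8) = -32 + 144 - 112 = 0
Zero, so the vectors are orthogonal.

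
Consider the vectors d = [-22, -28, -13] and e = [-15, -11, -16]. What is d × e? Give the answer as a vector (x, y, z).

i: (-28)·(-16) - (-13)·(-11) = 448 - 143 = 305
j: (-13)·(-15) - (-22)·(-16) = 195 - 352 = -157
k: (-22)·(-11) - (-28)·(-15) = 242 - 420 = -178
d × e = (305, -157, -178)

(305, -157, -178)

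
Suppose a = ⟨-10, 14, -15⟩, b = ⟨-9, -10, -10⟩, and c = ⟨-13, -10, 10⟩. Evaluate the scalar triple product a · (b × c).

b × c:
i: (-10)·10 - (-10)·(-10) = -100 - 100 = -200
j: (-10)·(-13) - (-9)·10 = 130 - (-90) = 220
k: (-9)·(-10) - (-10)·(-13) = 90 - 130 = -40
b × c = (-200, 220, -40)
a · (b × c) = (-10)·(-200) + 14·220 + (-15)·(-40) = 2000 + 3080 + 600 = 5680

5680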